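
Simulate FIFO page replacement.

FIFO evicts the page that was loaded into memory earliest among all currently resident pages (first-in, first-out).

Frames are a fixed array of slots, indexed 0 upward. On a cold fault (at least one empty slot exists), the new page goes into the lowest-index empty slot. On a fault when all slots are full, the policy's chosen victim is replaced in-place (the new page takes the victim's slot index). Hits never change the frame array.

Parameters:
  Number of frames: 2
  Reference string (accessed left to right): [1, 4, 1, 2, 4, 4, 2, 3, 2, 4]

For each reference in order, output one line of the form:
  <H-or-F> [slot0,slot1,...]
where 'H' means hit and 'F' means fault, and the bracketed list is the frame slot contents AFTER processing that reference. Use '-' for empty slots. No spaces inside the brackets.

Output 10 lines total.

F [1,-]
F [1,4]
H [1,4]
F [2,4]
H [2,4]
H [2,4]
H [2,4]
F [2,3]
H [2,3]
F [4,3]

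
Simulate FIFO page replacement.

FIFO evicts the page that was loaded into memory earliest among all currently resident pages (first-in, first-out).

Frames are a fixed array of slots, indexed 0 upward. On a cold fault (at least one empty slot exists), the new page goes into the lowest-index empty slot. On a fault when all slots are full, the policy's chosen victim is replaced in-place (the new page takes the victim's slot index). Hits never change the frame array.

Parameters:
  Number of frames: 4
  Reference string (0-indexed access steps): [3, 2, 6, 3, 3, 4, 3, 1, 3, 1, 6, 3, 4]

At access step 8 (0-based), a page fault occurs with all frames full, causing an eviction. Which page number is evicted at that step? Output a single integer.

Answer: 2

Derivation:
Step 0: ref 3 -> FAULT, frames=[3,-,-,-]
Step 1: ref 2 -> FAULT, frames=[3,2,-,-]
Step 2: ref 6 -> FAULT, frames=[3,2,6,-]
Step 3: ref 3 -> HIT, frames=[3,2,6,-]
Step 4: ref 3 -> HIT, frames=[3,2,6,-]
Step 5: ref 4 -> FAULT, frames=[3,2,6,4]
Step 6: ref 3 -> HIT, frames=[3,2,6,4]
Step 7: ref 1 -> FAULT, evict 3, frames=[1,2,6,4]
Step 8: ref 3 -> FAULT, evict 2, frames=[1,3,6,4]
At step 8: evicted page 2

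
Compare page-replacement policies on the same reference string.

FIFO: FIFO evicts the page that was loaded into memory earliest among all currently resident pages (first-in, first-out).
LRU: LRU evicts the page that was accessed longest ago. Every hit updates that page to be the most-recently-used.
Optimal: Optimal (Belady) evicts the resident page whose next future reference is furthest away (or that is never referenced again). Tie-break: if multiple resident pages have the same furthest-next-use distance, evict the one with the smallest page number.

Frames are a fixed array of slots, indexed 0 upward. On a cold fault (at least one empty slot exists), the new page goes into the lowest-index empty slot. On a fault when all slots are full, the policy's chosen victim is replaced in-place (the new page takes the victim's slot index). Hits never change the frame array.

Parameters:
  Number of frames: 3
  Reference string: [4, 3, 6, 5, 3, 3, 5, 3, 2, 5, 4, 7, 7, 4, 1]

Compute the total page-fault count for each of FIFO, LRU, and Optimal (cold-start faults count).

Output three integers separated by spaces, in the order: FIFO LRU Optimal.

--- FIFO ---
  step 0: ref 4 -> FAULT, frames=[4,-,-] (faults so far: 1)
  step 1: ref 3 -> FAULT, frames=[4,3,-] (faults so far: 2)
  step 2: ref 6 -> FAULT, frames=[4,3,6] (faults so far: 3)
  step 3: ref 5 -> FAULT, evict 4, frames=[5,3,6] (faults so far: 4)
  step 4: ref 3 -> HIT, frames=[5,3,6] (faults so far: 4)
  step 5: ref 3 -> HIT, frames=[5,3,6] (faults so far: 4)
  step 6: ref 5 -> HIT, frames=[5,3,6] (faults so far: 4)
  step 7: ref 3 -> HIT, frames=[5,3,6] (faults so far: 4)
  step 8: ref 2 -> FAULT, evict 3, frames=[5,2,6] (faults so far: 5)
  step 9: ref 5 -> HIT, frames=[5,2,6] (faults so far: 5)
  step 10: ref 4 -> FAULT, evict 6, frames=[5,2,4] (faults so far: 6)
  step 11: ref 7 -> FAULT, evict 5, frames=[7,2,4] (faults so far: 7)
  step 12: ref 7 -> HIT, frames=[7,2,4] (faults so far: 7)
  step 13: ref 4 -> HIT, frames=[7,2,4] (faults so far: 7)
  step 14: ref 1 -> FAULT, evict 2, frames=[7,1,4] (faults so far: 8)
  FIFO total faults: 8
--- LRU ---
  step 0: ref 4 -> FAULT, frames=[4,-,-] (faults so far: 1)
  step 1: ref 3 -> FAULT, frames=[4,3,-] (faults so far: 2)
  step 2: ref 6 -> FAULT, frames=[4,3,6] (faults so far: 3)
  step 3: ref 5 -> FAULT, evict 4, frames=[5,3,6] (faults so far: 4)
  step 4: ref 3 -> HIT, frames=[5,3,6] (faults so far: 4)
  step 5: ref 3 -> HIT, frames=[5,3,6] (faults so far: 4)
  step 6: ref 5 -> HIT, frames=[5,3,6] (faults so far: 4)
  step 7: ref 3 -> HIT, frames=[5,3,6] (faults so far: 4)
  step 8: ref 2 -> FAULT, evict 6, frames=[5,3,2] (faults so far: 5)
  step 9: ref 5 -> HIT, frames=[5,3,2] (faults so far: 5)
  step 10: ref 4 -> FAULT, evict 3, frames=[5,4,2] (faults so far: 6)
  step 11: ref 7 -> FAULT, evict 2, frames=[5,4,7] (faults so far: 7)
  step 12: ref 7 -> HIT, frames=[5,4,7] (faults so far: 7)
  step 13: ref 4 -> HIT, frames=[5,4,7] (faults so far: 7)
  step 14: ref 1 -> FAULT, evict 5, frames=[1,4,7] (faults so far: 8)
  LRU total faults: 8
--- Optimal ---
  step 0: ref 4 -> FAULT, frames=[4,-,-] (faults so far: 1)
  step 1: ref 3 -> FAULT, frames=[4,3,-] (faults so far: 2)
  step 2: ref 6 -> FAULT, frames=[4,3,6] (faults so far: 3)
  step 3: ref 5 -> FAULT, evict 6, frames=[4,3,5] (faults so far: 4)
  step 4: ref 3 -> HIT, frames=[4,3,5] (faults so far: 4)
  step 5: ref 3 -> HIT, frames=[4,3,5] (faults so far: 4)
  step 6: ref 5 -> HIT, frames=[4,3,5] (faults so far: 4)
  step 7: ref 3 -> HIT, frames=[4,3,5] (faults so far: 4)
  step 8: ref 2 -> FAULT, evict 3, frames=[4,2,5] (faults so far: 5)
  step 9: ref 5 -> HIT, frames=[4,2,5] (faults so far: 5)
  step 10: ref 4 -> HIT, frames=[4,2,5] (faults so far: 5)
  step 11: ref 7 -> FAULT, evict 2, frames=[4,7,5] (faults so far: 6)
  step 12: ref 7 -> HIT, frames=[4,7,5] (faults so far: 6)
  step 13: ref 4 -> HIT, frames=[4,7,5] (faults so far: 6)
  step 14: ref 1 -> FAULT, evict 4, frames=[1,7,5] (faults so far: 7)
  Optimal total faults: 7

Answer: 8 8 7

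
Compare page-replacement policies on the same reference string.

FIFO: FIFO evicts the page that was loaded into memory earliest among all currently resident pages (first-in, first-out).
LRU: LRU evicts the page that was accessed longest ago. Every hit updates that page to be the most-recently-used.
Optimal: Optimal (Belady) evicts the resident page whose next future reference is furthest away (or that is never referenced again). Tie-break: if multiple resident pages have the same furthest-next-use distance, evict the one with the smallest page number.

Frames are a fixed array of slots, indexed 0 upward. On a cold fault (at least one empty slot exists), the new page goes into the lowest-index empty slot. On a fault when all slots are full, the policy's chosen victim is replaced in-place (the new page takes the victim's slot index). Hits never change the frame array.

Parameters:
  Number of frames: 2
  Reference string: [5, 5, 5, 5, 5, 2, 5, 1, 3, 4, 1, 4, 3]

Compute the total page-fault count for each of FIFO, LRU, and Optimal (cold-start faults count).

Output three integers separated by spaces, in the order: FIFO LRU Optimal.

--- FIFO ---
  step 0: ref 5 -> FAULT, frames=[5,-] (faults so far: 1)
  step 1: ref 5 -> HIT, frames=[5,-] (faults so far: 1)
  step 2: ref 5 -> HIT, frames=[5,-] (faults so far: 1)
  step 3: ref 5 -> HIT, frames=[5,-] (faults so far: 1)
  step 4: ref 5 -> HIT, frames=[5,-] (faults so far: 1)
  step 5: ref 2 -> FAULT, frames=[5,2] (faults so far: 2)
  step 6: ref 5 -> HIT, frames=[5,2] (faults so far: 2)
  step 7: ref 1 -> FAULT, evict 5, frames=[1,2] (faults so far: 3)
  step 8: ref 3 -> FAULT, evict 2, frames=[1,3] (faults so far: 4)
  step 9: ref 4 -> FAULT, evict 1, frames=[4,3] (faults so far: 5)
  step 10: ref 1 -> FAULT, evict 3, frames=[4,1] (faults so far: 6)
  step 11: ref 4 -> HIT, frames=[4,1] (faults so far: 6)
  step 12: ref 3 -> FAULT, evict 4, frames=[3,1] (faults so far: 7)
  FIFO total faults: 7
--- LRU ---
  step 0: ref 5 -> FAULT, frames=[5,-] (faults so far: 1)
  step 1: ref 5 -> HIT, frames=[5,-] (faults so far: 1)
  step 2: ref 5 -> HIT, frames=[5,-] (faults so far: 1)
  step 3: ref 5 -> HIT, frames=[5,-] (faults so far: 1)
  step 4: ref 5 -> HIT, frames=[5,-] (faults so far: 1)
  step 5: ref 2 -> FAULT, frames=[5,2] (faults so far: 2)
  step 6: ref 5 -> HIT, frames=[5,2] (faults so far: 2)
  step 7: ref 1 -> FAULT, evict 2, frames=[5,1] (faults so far: 3)
  step 8: ref 3 -> FAULT, evict 5, frames=[3,1] (faults so far: 4)
  step 9: ref 4 -> FAULT, evict 1, frames=[3,4] (faults so far: 5)
  step 10: ref 1 -> FAULT, evict 3, frames=[1,4] (faults so far: 6)
  step 11: ref 4 -> HIT, frames=[1,4] (faults so far: 6)
  step 12: ref 3 -> FAULT, evict 1, frames=[3,4] (faults so far: 7)
  LRU total faults: 7
--- Optimal ---
  step 0: ref 5 -> FAULT, frames=[5,-] (faults so far: 1)
  step 1: ref 5 -> HIT, frames=[5,-] (faults so far: 1)
  step 2: ref 5 -> HIT, frames=[5,-] (faults so far: 1)
  step 3: ref 5 -> HIT, frames=[5,-] (faults so far: 1)
  step 4: ref 5 -> HIT, frames=[5,-] (faults so far: 1)
  step 5: ref 2 -> FAULT, frames=[5,2] (faults so far: 2)
  step 6: ref 5 -> HIT, frames=[5,2] (faults so far: 2)
  step 7: ref 1 -> FAULT, evict 2, frames=[5,1] (faults so far: 3)
  step 8: ref 3 -> FAULT, evict 5, frames=[3,1] (faults so far: 4)
  step 9: ref 4 -> FAULT, evict 3, frames=[4,1] (faults so far: 5)
  step 10: ref 1 -> HIT, frames=[4,1] (faults so far: 5)
  step 11: ref 4 -> HIT, frames=[4,1] (faults so far: 5)
  step 12: ref 3 -> FAULT, evict 1, frames=[4,3] (faults so far: 6)
  Optimal total faults: 6

Answer: 7 7 6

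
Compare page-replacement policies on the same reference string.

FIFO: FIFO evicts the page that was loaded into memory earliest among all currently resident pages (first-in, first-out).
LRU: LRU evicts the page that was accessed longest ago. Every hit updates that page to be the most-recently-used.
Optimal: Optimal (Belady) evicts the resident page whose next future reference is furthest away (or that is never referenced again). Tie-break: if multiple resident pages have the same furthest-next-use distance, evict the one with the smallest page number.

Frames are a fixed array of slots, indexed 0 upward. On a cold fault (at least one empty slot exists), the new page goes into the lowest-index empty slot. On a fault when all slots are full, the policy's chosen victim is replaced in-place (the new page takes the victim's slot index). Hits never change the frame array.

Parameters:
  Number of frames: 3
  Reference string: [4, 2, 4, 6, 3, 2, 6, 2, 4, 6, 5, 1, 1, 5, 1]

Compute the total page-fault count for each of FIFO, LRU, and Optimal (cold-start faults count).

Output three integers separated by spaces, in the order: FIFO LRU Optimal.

Answer: 7 8 7

Derivation:
--- FIFO ---
  step 0: ref 4 -> FAULT, frames=[4,-,-] (faults so far: 1)
  step 1: ref 2 -> FAULT, frames=[4,2,-] (faults so far: 2)
  step 2: ref 4 -> HIT, frames=[4,2,-] (faults so far: 2)
  step 3: ref 6 -> FAULT, frames=[4,2,6] (faults so far: 3)
  step 4: ref 3 -> FAULT, evict 4, frames=[3,2,6] (faults so far: 4)
  step 5: ref 2 -> HIT, frames=[3,2,6] (faults so far: 4)
  step 6: ref 6 -> HIT, frames=[3,2,6] (faults so far: 4)
  step 7: ref 2 -> HIT, frames=[3,2,6] (faults so far: 4)
  step 8: ref 4 -> FAULT, evict 2, frames=[3,4,6] (faults so far: 5)
  step 9: ref 6 -> HIT, frames=[3,4,6] (faults so far: 5)
  step 10: ref 5 -> FAULT, evict 6, frames=[3,4,5] (faults so far: 6)
  step 11: ref 1 -> FAULT, evict 3, frames=[1,4,5] (faults so far: 7)
  step 12: ref 1 -> HIT, frames=[1,4,5] (faults so far: 7)
  step 13: ref 5 -> HIT, frames=[1,4,5] (faults so far: 7)
  step 14: ref 1 -> HIT, frames=[1,4,5] (faults so far: 7)
  FIFO total faults: 7
--- LRU ---
  step 0: ref 4 -> FAULT, frames=[4,-,-] (faults so far: 1)
  step 1: ref 2 -> FAULT, frames=[4,2,-] (faults so far: 2)
  step 2: ref 4 -> HIT, frames=[4,2,-] (faults so far: 2)
  step 3: ref 6 -> FAULT, frames=[4,2,6] (faults so far: 3)
  step 4: ref 3 -> FAULT, evict 2, frames=[4,3,6] (faults so far: 4)
  step 5: ref 2 -> FAULT, evict 4, frames=[2,3,6] (faults so far: 5)
  step 6: ref 6 -> HIT, frames=[2,3,6] (faults so far: 5)
  step 7: ref 2 -> HIT, frames=[2,3,6] (faults so far: 5)
  step 8: ref 4 -> FAULT, evict 3, frames=[2,4,6] (faults so far: 6)
  step 9: ref 6 -> HIT, frames=[2,4,6] (faults so far: 6)
  step 10: ref 5 -> FAULT, evict 2, frames=[5,4,6] (faults so far: 7)
  step 11: ref 1 -> FAULT, evict 4, frames=[5,1,6] (faults so far: 8)
  step 12: ref 1 -> HIT, frames=[5,1,6] (faults so far: 8)
  step 13: ref 5 -> HIT, frames=[5,1,6] (faults so far: 8)
  step 14: ref 1 -> HIT, frames=[5,1,6] (faults so far: 8)
  LRU total faults: 8
--- Optimal ---
  step 0: ref 4 -> FAULT, frames=[4,-,-] (faults so far: 1)
  step 1: ref 2 -> FAULT, frames=[4,2,-] (faults so far: 2)
  step 2: ref 4 -> HIT, frames=[4,2,-] (faults so far: 2)
  step 3: ref 6 -> FAULT, frames=[4,2,6] (faults so far: 3)
  step 4: ref 3 -> FAULT, evict 4, frames=[3,2,6] (faults so far: 4)
  step 5: ref 2 -> HIT, frames=[3,2,6] (faults so far: 4)
  step 6: ref 6 -> HIT, frames=[3,2,6] (faults so far: 4)
  step 7: ref 2 -> HIT, frames=[3,2,6] (faults so far: 4)
  step 8: ref 4 -> FAULT, evict 2, frames=[3,4,6] (faults so far: 5)
  step 9: ref 6 -> HIT, frames=[3,4,6] (faults so far: 5)
  step 10: ref 5 -> FAULT, evict 3, frames=[5,4,6] (faults so far: 6)
  step 11: ref 1 -> FAULT, evict 4, frames=[5,1,6] (faults so far: 7)
  step 12: ref 1 -> HIT, frames=[5,1,6] (faults so far: 7)
  step 13: ref 5 -> HIT, frames=[5,1,6] (faults so far: 7)
  step 14: ref 1 -> HIT, frames=[5,1,6] (faults so far: 7)
  Optimal total faults: 7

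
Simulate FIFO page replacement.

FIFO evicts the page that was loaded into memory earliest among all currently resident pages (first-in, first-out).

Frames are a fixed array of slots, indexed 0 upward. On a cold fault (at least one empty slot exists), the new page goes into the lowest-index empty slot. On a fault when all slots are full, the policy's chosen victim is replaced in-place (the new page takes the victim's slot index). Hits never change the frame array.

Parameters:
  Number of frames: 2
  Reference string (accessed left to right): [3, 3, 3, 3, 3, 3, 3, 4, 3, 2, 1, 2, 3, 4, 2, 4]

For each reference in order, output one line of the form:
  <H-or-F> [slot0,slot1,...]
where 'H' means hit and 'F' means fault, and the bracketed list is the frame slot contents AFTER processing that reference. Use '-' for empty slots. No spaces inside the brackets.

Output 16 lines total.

F [3,-]
H [3,-]
H [3,-]
H [3,-]
H [3,-]
H [3,-]
H [3,-]
F [3,4]
H [3,4]
F [2,4]
F [2,1]
H [2,1]
F [3,1]
F [3,4]
F [2,4]
H [2,4]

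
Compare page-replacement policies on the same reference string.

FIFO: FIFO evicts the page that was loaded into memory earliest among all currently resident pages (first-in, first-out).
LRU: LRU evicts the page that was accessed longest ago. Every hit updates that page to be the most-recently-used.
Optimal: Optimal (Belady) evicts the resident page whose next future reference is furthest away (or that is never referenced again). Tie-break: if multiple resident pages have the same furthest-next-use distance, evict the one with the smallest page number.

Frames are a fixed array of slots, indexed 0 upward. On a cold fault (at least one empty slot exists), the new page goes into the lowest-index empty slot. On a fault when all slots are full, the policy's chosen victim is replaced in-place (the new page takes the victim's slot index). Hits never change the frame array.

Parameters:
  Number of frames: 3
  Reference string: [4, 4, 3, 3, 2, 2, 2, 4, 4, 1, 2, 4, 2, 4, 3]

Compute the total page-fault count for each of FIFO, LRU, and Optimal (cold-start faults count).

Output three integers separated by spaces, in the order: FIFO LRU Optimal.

Answer: 6 5 5

Derivation:
--- FIFO ---
  step 0: ref 4 -> FAULT, frames=[4,-,-] (faults so far: 1)
  step 1: ref 4 -> HIT, frames=[4,-,-] (faults so far: 1)
  step 2: ref 3 -> FAULT, frames=[4,3,-] (faults so far: 2)
  step 3: ref 3 -> HIT, frames=[4,3,-] (faults so far: 2)
  step 4: ref 2 -> FAULT, frames=[4,3,2] (faults so far: 3)
  step 5: ref 2 -> HIT, frames=[4,3,2] (faults so far: 3)
  step 6: ref 2 -> HIT, frames=[4,3,2] (faults so far: 3)
  step 7: ref 4 -> HIT, frames=[4,3,2] (faults so far: 3)
  step 8: ref 4 -> HIT, frames=[4,3,2] (faults so far: 3)
  step 9: ref 1 -> FAULT, evict 4, frames=[1,3,2] (faults so far: 4)
  step 10: ref 2 -> HIT, frames=[1,3,2] (faults so far: 4)
  step 11: ref 4 -> FAULT, evict 3, frames=[1,4,2] (faults so far: 5)
  step 12: ref 2 -> HIT, frames=[1,4,2] (faults so far: 5)
  step 13: ref 4 -> HIT, frames=[1,4,2] (faults so far: 5)
  step 14: ref 3 -> FAULT, evict 2, frames=[1,4,3] (faults so far: 6)
  FIFO total faults: 6
--- LRU ---
  step 0: ref 4 -> FAULT, frames=[4,-,-] (faults so far: 1)
  step 1: ref 4 -> HIT, frames=[4,-,-] (faults so far: 1)
  step 2: ref 3 -> FAULT, frames=[4,3,-] (faults so far: 2)
  step 3: ref 3 -> HIT, frames=[4,3,-] (faults so far: 2)
  step 4: ref 2 -> FAULT, frames=[4,3,2] (faults so far: 3)
  step 5: ref 2 -> HIT, frames=[4,3,2] (faults so far: 3)
  step 6: ref 2 -> HIT, frames=[4,3,2] (faults so far: 3)
  step 7: ref 4 -> HIT, frames=[4,3,2] (faults so far: 3)
  step 8: ref 4 -> HIT, frames=[4,3,2] (faults so far: 3)
  step 9: ref 1 -> FAULT, evict 3, frames=[4,1,2] (faults so far: 4)
  step 10: ref 2 -> HIT, frames=[4,1,2] (faults so far: 4)
  step 11: ref 4 -> HIT, frames=[4,1,2] (faults so far: 4)
  step 12: ref 2 -> HIT, frames=[4,1,2] (faults so far: 4)
  step 13: ref 4 -> HIT, frames=[4,1,2] (faults so far: 4)
  step 14: ref 3 -> FAULT, evict 1, frames=[4,3,2] (faults so far: 5)
  LRU total faults: 5
--- Optimal ---
  step 0: ref 4 -> FAULT, frames=[4,-,-] (faults so far: 1)
  step 1: ref 4 -> HIT, frames=[4,-,-] (faults so far: 1)
  step 2: ref 3 -> FAULT, frames=[4,3,-] (faults so far: 2)
  step 3: ref 3 -> HIT, frames=[4,3,-] (faults so far: 2)
  step 4: ref 2 -> FAULT, frames=[4,3,2] (faults so far: 3)
  step 5: ref 2 -> HIT, frames=[4,3,2] (faults so far: 3)
  step 6: ref 2 -> HIT, frames=[4,3,2] (faults so far: 3)
  step 7: ref 4 -> HIT, frames=[4,3,2] (faults so far: 3)
  step 8: ref 4 -> HIT, frames=[4,3,2] (faults so far: 3)
  step 9: ref 1 -> FAULT, evict 3, frames=[4,1,2] (faults so far: 4)
  step 10: ref 2 -> HIT, frames=[4,1,2] (faults so far: 4)
  step 11: ref 4 -> HIT, frames=[4,1,2] (faults so far: 4)
  step 12: ref 2 -> HIT, frames=[4,1,2] (faults so far: 4)
  step 13: ref 4 -> HIT, frames=[4,1,2] (faults so far: 4)
  step 14: ref 3 -> FAULT, evict 1, frames=[4,3,2] (faults so far: 5)
  Optimal total faults: 5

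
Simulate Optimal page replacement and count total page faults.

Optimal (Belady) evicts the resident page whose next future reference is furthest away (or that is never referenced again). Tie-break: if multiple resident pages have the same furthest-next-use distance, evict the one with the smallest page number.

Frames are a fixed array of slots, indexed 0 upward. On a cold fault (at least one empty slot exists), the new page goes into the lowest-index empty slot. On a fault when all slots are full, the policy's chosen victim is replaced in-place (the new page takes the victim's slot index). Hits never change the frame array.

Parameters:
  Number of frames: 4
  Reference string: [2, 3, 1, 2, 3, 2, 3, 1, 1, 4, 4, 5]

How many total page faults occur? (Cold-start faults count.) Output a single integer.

Answer: 5

Derivation:
Step 0: ref 2 → FAULT, frames=[2,-,-,-]
Step 1: ref 3 → FAULT, frames=[2,3,-,-]
Step 2: ref 1 → FAULT, frames=[2,3,1,-]
Step 3: ref 2 → HIT, frames=[2,3,1,-]
Step 4: ref 3 → HIT, frames=[2,3,1,-]
Step 5: ref 2 → HIT, frames=[2,3,1,-]
Step 6: ref 3 → HIT, frames=[2,3,1,-]
Step 7: ref 1 → HIT, frames=[2,3,1,-]
Step 8: ref 1 → HIT, frames=[2,3,1,-]
Step 9: ref 4 → FAULT, frames=[2,3,1,4]
Step 10: ref 4 → HIT, frames=[2,3,1,4]
Step 11: ref 5 → FAULT (evict 1), frames=[2,3,5,4]
Total faults: 5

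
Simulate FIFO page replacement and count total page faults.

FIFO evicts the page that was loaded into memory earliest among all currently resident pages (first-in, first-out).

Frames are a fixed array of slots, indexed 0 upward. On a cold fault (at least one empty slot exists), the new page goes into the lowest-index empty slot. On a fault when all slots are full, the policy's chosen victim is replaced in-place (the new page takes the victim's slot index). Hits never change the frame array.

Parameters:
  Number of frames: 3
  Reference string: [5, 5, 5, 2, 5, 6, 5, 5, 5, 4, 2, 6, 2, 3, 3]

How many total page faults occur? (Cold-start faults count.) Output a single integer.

Step 0: ref 5 → FAULT, frames=[5,-,-]
Step 1: ref 5 → HIT, frames=[5,-,-]
Step 2: ref 5 → HIT, frames=[5,-,-]
Step 3: ref 2 → FAULT, frames=[5,2,-]
Step 4: ref 5 → HIT, frames=[5,2,-]
Step 5: ref 6 → FAULT, frames=[5,2,6]
Step 6: ref 5 → HIT, frames=[5,2,6]
Step 7: ref 5 → HIT, frames=[5,2,6]
Step 8: ref 5 → HIT, frames=[5,2,6]
Step 9: ref 4 → FAULT (evict 5), frames=[4,2,6]
Step 10: ref 2 → HIT, frames=[4,2,6]
Step 11: ref 6 → HIT, frames=[4,2,6]
Step 12: ref 2 → HIT, frames=[4,2,6]
Step 13: ref 3 → FAULT (evict 2), frames=[4,3,6]
Step 14: ref 3 → HIT, frames=[4,3,6]
Total faults: 5

Answer: 5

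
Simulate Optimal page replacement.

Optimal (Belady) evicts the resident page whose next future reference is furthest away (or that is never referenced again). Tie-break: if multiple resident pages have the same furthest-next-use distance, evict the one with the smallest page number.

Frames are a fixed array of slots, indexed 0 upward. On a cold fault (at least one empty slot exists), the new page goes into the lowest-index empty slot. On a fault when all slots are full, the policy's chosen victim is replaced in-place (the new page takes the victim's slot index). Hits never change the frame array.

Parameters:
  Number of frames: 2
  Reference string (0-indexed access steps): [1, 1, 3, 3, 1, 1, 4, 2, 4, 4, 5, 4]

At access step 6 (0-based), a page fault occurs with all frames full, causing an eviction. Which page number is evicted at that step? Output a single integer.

Answer: 1

Derivation:
Step 0: ref 1 -> FAULT, frames=[1,-]
Step 1: ref 1 -> HIT, frames=[1,-]
Step 2: ref 3 -> FAULT, frames=[1,3]
Step 3: ref 3 -> HIT, frames=[1,3]
Step 4: ref 1 -> HIT, frames=[1,3]
Step 5: ref 1 -> HIT, frames=[1,3]
Step 6: ref 4 -> FAULT, evict 1, frames=[4,3]
At step 6: evicted page 1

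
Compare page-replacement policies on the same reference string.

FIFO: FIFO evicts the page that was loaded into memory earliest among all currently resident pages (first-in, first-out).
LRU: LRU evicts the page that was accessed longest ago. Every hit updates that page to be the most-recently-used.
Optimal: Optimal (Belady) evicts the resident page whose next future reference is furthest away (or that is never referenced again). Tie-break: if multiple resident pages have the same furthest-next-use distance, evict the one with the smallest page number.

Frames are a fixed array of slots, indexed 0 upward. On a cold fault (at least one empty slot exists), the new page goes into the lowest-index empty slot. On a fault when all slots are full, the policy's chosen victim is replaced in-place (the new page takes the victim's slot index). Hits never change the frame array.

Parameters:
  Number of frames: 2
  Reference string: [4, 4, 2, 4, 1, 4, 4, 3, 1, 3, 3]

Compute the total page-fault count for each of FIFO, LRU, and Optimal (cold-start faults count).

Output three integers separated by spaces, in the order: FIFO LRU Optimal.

--- FIFO ---
  step 0: ref 4 -> FAULT, frames=[4,-] (faults so far: 1)
  step 1: ref 4 -> HIT, frames=[4,-] (faults so far: 1)
  step 2: ref 2 -> FAULT, frames=[4,2] (faults so far: 2)
  step 3: ref 4 -> HIT, frames=[4,2] (faults so far: 2)
  step 4: ref 1 -> FAULT, evict 4, frames=[1,2] (faults so far: 3)
  step 5: ref 4 -> FAULT, evict 2, frames=[1,4] (faults so far: 4)
  step 6: ref 4 -> HIT, frames=[1,4] (faults so far: 4)
  step 7: ref 3 -> FAULT, evict 1, frames=[3,4] (faults so far: 5)
  step 8: ref 1 -> FAULT, evict 4, frames=[3,1] (faults so far: 6)
  step 9: ref 3 -> HIT, frames=[3,1] (faults so far: 6)
  step 10: ref 3 -> HIT, frames=[3,1] (faults so far: 6)
  FIFO total faults: 6
--- LRU ---
  step 0: ref 4 -> FAULT, frames=[4,-] (faults so far: 1)
  step 1: ref 4 -> HIT, frames=[4,-] (faults so far: 1)
  step 2: ref 2 -> FAULT, frames=[4,2] (faults so far: 2)
  step 3: ref 4 -> HIT, frames=[4,2] (faults so far: 2)
  step 4: ref 1 -> FAULT, evict 2, frames=[4,1] (faults so far: 3)
  step 5: ref 4 -> HIT, frames=[4,1] (faults so far: 3)
  step 6: ref 4 -> HIT, frames=[4,1] (faults so far: 3)
  step 7: ref 3 -> FAULT, evict 1, frames=[4,3] (faults so far: 4)
  step 8: ref 1 -> FAULT, evict 4, frames=[1,3] (faults so far: 5)
  step 9: ref 3 -> HIT, frames=[1,3] (faults so far: 5)
  step 10: ref 3 -> HIT, frames=[1,3] (faults so far: 5)
  LRU total faults: 5
--- Optimal ---
  step 0: ref 4 -> FAULT, frames=[4,-] (faults so far: 1)
  step 1: ref 4 -> HIT, frames=[4,-] (faults so far: 1)
  step 2: ref 2 -> FAULT, frames=[4,2] (faults so far: 2)
  step 3: ref 4 -> HIT, frames=[4,2] (faults so far: 2)
  step 4: ref 1 -> FAULT, evict 2, frames=[4,1] (faults so far: 3)
  step 5: ref 4 -> HIT, frames=[4,1] (faults so far: 3)
  step 6: ref 4 -> HIT, frames=[4,1] (faults so far: 3)
  step 7: ref 3 -> FAULT, evict 4, frames=[3,1] (faults so far: 4)
  step 8: ref 1 -> HIT, frames=[3,1] (faults so far: 4)
  step 9: ref 3 -> HIT, frames=[3,1] (faults so far: 4)
  step 10: ref 3 -> HIT, frames=[3,1] (faults so far: 4)
  Optimal total faults: 4

Answer: 6 5 4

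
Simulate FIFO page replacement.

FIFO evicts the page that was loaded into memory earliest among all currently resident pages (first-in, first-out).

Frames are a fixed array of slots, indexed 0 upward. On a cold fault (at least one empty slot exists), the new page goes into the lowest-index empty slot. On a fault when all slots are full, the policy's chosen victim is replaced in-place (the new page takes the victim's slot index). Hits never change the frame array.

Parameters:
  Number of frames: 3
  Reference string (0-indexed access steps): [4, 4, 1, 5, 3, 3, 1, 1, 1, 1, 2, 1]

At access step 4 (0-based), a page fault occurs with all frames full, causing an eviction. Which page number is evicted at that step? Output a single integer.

Answer: 4

Derivation:
Step 0: ref 4 -> FAULT, frames=[4,-,-]
Step 1: ref 4 -> HIT, frames=[4,-,-]
Step 2: ref 1 -> FAULT, frames=[4,1,-]
Step 3: ref 5 -> FAULT, frames=[4,1,5]
Step 4: ref 3 -> FAULT, evict 4, frames=[3,1,5]
At step 4: evicted page 4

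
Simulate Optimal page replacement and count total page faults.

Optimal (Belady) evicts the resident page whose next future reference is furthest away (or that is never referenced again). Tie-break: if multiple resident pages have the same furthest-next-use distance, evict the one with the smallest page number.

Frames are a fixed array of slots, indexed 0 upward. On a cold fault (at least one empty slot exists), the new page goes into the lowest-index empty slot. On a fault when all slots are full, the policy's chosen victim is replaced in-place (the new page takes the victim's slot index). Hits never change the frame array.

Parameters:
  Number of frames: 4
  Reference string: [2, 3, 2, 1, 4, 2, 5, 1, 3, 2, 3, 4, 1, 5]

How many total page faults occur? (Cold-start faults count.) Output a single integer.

Step 0: ref 2 → FAULT, frames=[2,-,-,-]
Step 1: ref 3 → FAULT, frames=[2,3,-,-]
Step 2: ref 2 → HIT, frames=[2,3,-,-]
Step 3: ref 1 → FAULT, frames=[2,3,1,-]
Step 4: ref 4 → FAULT, frames=[2,3,1,4]
Step 5: ref 2 → HIT, frames=[2,3,1,4]
Step 6: ref 5 → FAULT (evict 4), frames=[2,3,1,5]
Step 7: ref 1 → HIT, frames=[2,3,1,5]
Step 8: ref 3 → HIT, frames=[2,3,1,5]
Step 9: ref 2 → HIT, frames=[2,3,1,5]
Step 10: ref 3 → HIT, frames=[2,3,1,5]
Step 11: ref 4 → FAULT (evict 2), frames=[4,3,1,5]
Step 12: ref 1 → HIT, frames=[4,3,1,5]
Step 13: ref 5 → HIT, frames=[4,3,1,5]
Total faults: 6

Answer: 6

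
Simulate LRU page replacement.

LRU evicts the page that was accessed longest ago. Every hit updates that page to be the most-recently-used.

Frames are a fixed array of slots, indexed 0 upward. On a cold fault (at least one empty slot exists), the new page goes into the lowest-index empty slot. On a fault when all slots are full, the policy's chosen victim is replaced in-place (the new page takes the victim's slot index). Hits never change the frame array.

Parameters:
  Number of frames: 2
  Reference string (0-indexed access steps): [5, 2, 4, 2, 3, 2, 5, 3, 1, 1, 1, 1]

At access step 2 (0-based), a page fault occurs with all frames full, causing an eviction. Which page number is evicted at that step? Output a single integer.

Step 0: ref 5 -> FAULT, frames=[5,-]
Step 1: ref 2 -> FAULT, frames=[5,2]
Step 2: ref 4 -> FAULT, evict 5, frames=[4,2]
At step 2: evicted page 5

Answer: 5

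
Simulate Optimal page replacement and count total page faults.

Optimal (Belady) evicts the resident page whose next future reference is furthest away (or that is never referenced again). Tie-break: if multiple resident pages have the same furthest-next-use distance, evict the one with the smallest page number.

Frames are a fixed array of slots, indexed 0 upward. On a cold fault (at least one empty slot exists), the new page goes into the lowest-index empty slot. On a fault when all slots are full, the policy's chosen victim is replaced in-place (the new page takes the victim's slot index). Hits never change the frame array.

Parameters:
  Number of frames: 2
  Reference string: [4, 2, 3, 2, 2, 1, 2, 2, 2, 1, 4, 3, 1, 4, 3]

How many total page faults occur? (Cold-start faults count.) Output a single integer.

Answer: 7

Derivation:
Step 0: ref 4 → FAULT, frames=[4,-]
Step 1: ref 2 → FAULT, frames=[4,2]
Step 2: ref 3 → FAULT (evict 4), frames=[3,2]
Step 3: ref 2 → HIT, frames=[3,2]
Step 4: ref 2 → HIT, frames=[3,2]
Step 5: ref 1 → FAULT (evict 3), frames=[1,2]
Step 6: ref 2 → HIT, frames=[1,2]
Step 7: ref 2 → HIT, frames=[1,2]
Step 8: ref 2 → HIT, frames=[1,2]
Step 9: ref 1 → HIT, frames=[1,2]
Step 10: ref 4 → FAULT (evict 2), frames=[1,4]
Step 11: ref 3 → FAULT (evict 4), frames=[1,3]
Step 12: ref 1 → HIT, frames=[1,3]
Step 13: ref 4 → FAULT (evict 1), frames=[4,3]
Step 14: ref 3 → HIT, frames=[4,3]
Total faults: 7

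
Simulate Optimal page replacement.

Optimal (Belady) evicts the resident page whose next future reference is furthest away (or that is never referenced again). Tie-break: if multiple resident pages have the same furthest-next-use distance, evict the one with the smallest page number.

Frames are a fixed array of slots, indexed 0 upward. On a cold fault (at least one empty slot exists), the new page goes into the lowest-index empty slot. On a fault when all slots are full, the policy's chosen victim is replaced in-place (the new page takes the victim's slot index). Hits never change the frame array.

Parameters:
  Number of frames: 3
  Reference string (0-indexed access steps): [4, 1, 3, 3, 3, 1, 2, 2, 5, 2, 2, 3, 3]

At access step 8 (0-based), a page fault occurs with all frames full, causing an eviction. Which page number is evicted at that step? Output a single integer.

Step 0: ref 4 -> FAULT, frames=[4,-,-]
Step 1: ref 1 -> FAULT, frames=[4,1,-]
Step 2: ref 3 -> FAULT, frames=[4,1,3]
Step 3: ref 3 -> HIT, frames=[4,1,3]
Step 4: ref 3 -> HIT, frames=[4,1,3]
Step 5: ref 1 -> HIT, frames=[4,1,3]
Step 6: ref 2 -> FAULT, evict 1, frames=[4,2,3]
Step 7: ref 2 -> HIT, frames=[4,2,3]
Step 8: ref 5 -> FAULT, evict 4, frames=[5,2,3]
At step 8: evicted page 4

Answer: 4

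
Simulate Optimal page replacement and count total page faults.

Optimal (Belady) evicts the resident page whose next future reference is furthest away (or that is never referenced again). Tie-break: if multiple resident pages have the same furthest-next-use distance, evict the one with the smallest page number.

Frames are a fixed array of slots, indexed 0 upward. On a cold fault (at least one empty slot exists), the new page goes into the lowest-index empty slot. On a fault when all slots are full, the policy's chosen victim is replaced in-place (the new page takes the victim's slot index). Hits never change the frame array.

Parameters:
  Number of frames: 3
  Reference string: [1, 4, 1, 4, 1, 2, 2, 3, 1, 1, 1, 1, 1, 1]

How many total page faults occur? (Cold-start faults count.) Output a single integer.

Answer: 4

Derivation:
Step 0: ref 1 → FAULT, frames=[1,-,-]
Step 1: ref 4 → FAULT, frames=[1,4,-]
Step 2: ref 1 → HIT, frames=[1,4,-]
Step 3: ref 4 → HIT, frames=[1,4,-]
Step 4: ref 1 → HIT, frames=[1,4,-]
Step 5: ref 2 → FAULT, frames=[1,4,2]
Step 6: ref 2 → HIT, frames=[1,4,2]
Step 7: ref 3 → FAULT (evict 2), frames=[1,4,3]
Step 8: ref 1 → HIT, frames=[1,4,3]
Step 9: ref 1 → HIT, frames=[1,4,3]
Step 10: ref 1 → HIT, frames=[1,4,3]
Step 11: ref 1 → HIT, frames=[1,4,3]
Step 12: ref 1 → HIT, frames=[1,4,3]
Step 13: ref 1 → HIT, frames=[1,4,3]
Total faults: 4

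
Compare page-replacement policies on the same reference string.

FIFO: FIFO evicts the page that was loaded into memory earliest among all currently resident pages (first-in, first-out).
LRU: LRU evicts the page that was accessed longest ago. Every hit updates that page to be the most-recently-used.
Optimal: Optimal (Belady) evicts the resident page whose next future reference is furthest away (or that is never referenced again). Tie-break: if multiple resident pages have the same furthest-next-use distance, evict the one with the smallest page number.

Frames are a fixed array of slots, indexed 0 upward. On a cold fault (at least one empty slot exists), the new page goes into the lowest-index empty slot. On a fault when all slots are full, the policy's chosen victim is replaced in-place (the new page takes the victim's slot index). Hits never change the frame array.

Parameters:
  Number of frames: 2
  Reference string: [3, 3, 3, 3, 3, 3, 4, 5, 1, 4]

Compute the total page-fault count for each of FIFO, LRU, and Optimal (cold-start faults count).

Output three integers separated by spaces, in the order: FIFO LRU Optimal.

--- FIFO ---
  step 0: ref 3 -> FAULT, frames=[3,-] (faults so far: 1)
  step 1: ref 3 -> HIT, frames=[3,-] (faults so far: 1)
  step 2: ref 3 -> HIT, frames=[3,-] (faults so far: 1)
  step 3: ref 3 -> HIT, frames=[3,-] (faults so far: 1)
  step 4: ref 3 -> HIT, frames=[3,-] (faults so far: 1)
  step 5: ref 3 -> HIT, frames=[3,-] (faults so far: 1)
  step 6: ref 4 -> FAULT, frames=[3,4] (faults so far: 2)
  step 7: ref 5 -> FAULT, evict 3, frames=[5,4] (faults so far: 3)
  step 8: ref 1 -> FAULT, evict 4, frames=[5,1] (faults so far: 4)
  step 9: ref 4 -> FAULT, evict 5, frames=[4,1] (faults so far: 5)
  FIFO total faults: 5
--- LRU ---
  step 0: ref 3 -> FAULT, frames=[3,-] (faults so far: 1)
  step 1: ref 3 -> HIT, frames=[3,-] (faults so far: 1)
  step 2: ref 3 -> HIT, frames=[3,-] (faults so far: 1)
  step 3: ref 3 -> HIT, frames=[3,-] (faults so far: 1)
  step 4: ref 3 -> HIT, frames=[3,-] (faults so far: 1)
  step 5: ref 3 -> HIT, frames=[3,-] (faults so far: 1)
  step 6: ref 4 -> FAULT, frames=[3,4] (faults so far: 2)
  step 7: ref 5 -> FAULT, evict 3, frames=[5,4] (faults so far: 3)
  step 8: ref 1 -> FAULT, evict 4, frames=[5,1] (faults so far: 4)
  step 9: ref 4 -> FAULT, evict 5, frames=[4,1] (faults so far: 5)
  LRU total faults: 5
--- Optimal ---
  step 0: ref 3 -> FAULT, frames=[3,-] (faults so far: 1)
  step 1: ref 3 -> HIT, frames=[3,-] (faults so far: 1)
  step 2: ref 3 -> HIT, frames=[3,-] (faults so far: 1)
  step 3: ref 3 -> HIT, frames=[3,-] (faults so far: 1)
  step 4: ref 3 -> HIT, frames=[3,-] (faults so far: 1)
  step 5: ref 3 -> HIT, frames=[3,-] (faults so far: 1)
  step 6: ref 4 -> FAULT, frames=[3,4] (faults so far: 2)
  step 7: ref 5 -> FAULT, evict 3, frames=[5,4] (faults so far: 3)
  step 8: ref 1 -> FAULT, evict 5, frames=[1,4] (faults so far: 4)
  step 9: ref 4 -> HIT, frames=[1,4] (faults so far: 4)
  Optimal total faults: 4

Answer: 5 5 4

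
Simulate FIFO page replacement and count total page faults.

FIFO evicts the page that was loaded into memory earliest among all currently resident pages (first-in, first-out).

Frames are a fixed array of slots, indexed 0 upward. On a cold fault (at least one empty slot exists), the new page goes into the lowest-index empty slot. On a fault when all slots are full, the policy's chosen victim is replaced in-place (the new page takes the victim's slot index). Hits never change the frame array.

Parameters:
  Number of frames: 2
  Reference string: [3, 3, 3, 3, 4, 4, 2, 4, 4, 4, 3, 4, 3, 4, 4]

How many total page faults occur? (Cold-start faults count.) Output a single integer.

Step 0: ref 3 → FAULT, frames=[3,-]
Step 1: ref 3 → HIT, frames=[3,-]
Step 2: ref 3 → HIT, frames=[3,-]
Step 3: ref 3 → HIT, frames=[3,-]
Step 4: ref 4 → FAULT, frames=[3,4]
Step 5: ref 4 → HIT, frames=[3,4]
Step 6: ref 2 → FAULT (evict 3), frames=[2,4]
Step 7: ref 4 → HIT, frames=[2,4]
Step 8: ref 4 → HIT, frames=[2,4]
Step 9: ref 4 → HIT, frames=[2,4]
Step 10: ref 3 → FAULT (evict 4), frames=[2,3]
Step 11: ref 4 → FAULT (evict 2), frames=[4,3]
Step 12: ref 3 → HIT, frames=[4,3]
Step 13: ref 4 → HIT, frames=[4,3]
Step 14: ref 4 → HIT, frames=[4,3]
Total faults: 5

Answer: 5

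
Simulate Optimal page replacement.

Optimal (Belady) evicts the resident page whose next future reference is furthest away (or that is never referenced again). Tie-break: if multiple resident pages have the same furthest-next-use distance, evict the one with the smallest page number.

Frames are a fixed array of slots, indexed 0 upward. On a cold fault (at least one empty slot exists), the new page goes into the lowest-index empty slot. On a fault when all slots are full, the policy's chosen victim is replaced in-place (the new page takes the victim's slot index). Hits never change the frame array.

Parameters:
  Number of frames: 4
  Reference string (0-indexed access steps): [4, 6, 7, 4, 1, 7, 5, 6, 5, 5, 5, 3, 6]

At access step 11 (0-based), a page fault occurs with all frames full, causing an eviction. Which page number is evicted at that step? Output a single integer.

Step 0: ref 4 -> FAULT, frames=[4,-,-,-]
Step 1: ref 6 -> FAULT, frames=[4,6,-,-]
Step 2: ref 7 -> FAULT, frames=[4,6,7,-]
Step 3: ref 4 -> HIT, frames=[4,6,7,-]
Step 4: ref 1 -> FAULT, frames=[4,6,7,1]
Step 5: ref 7 -> HIT, frames=[4,6,7,1]
Step 6: ref 5 -> FAULT, evict 1, frames=[4,6,7,5]
Step 7: ref 6 -> HIT, frames=[4,6,7,5]
Step 8: ref 5 -> HIT, frames=[4,6,7,5]
Step 9: ref 5 -> HIT, frames=[4,6,7,5]
Step 10: ref 5 -> HIT, frames=[4,6,7,5]
Step 11: ref 3 -> FAULT, evict 4, frames=[3,6,7,5]
At step 11: evicted page 4

Answer: 4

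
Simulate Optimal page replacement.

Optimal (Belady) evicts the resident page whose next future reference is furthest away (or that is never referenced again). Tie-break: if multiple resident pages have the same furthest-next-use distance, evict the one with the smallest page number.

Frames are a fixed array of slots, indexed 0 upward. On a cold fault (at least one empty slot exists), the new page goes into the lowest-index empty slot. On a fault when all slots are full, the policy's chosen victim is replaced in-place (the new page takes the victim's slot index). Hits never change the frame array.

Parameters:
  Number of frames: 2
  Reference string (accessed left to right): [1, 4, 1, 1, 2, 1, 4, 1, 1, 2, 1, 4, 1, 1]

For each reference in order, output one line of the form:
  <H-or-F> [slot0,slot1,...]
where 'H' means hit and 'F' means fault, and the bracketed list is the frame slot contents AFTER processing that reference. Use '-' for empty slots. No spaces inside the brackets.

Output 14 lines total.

F [1,-]
F [1,4]
H [1,4]
H [1,4]
F [1,2]
H [1,2]
F [1,4]
H [1,4]
H [1,4]
F [1,2]
H [1,2]
F [1,4]
H [1,4]
H [1,4]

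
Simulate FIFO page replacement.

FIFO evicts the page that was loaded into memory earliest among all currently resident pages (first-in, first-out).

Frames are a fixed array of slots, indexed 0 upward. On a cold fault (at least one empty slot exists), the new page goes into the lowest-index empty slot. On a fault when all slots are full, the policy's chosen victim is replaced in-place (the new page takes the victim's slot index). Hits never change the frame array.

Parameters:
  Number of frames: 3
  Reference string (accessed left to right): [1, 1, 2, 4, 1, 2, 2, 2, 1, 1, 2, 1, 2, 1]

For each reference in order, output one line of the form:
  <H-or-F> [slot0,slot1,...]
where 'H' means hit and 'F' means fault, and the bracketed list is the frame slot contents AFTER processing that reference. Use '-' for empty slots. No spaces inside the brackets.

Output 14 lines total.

F [1,-,-]
H [1,-,-]
F [1,2,-]
F [1,2,4]
H [1,2,4]
H [1,2,4]
H [1,2,4]
H [1,2,4]
H [1,2,4]
H [1,2,4]
H [1,2,4]
H [1,2,4]
H [1,2,4]
H [1,2,4]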